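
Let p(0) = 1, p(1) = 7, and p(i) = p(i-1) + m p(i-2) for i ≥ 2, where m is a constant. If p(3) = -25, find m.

p(2) = 7 + m
p(3) = 7 + 8m
So 7 + 8m = -25, giving m = -4.

-4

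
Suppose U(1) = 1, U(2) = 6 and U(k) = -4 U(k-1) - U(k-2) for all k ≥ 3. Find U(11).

U(3) = -4*6 - 1 = -25
U(4) = -4*(-25) - 6 = 94
U(5) = -4*94 - (-25) = -351
U(6) = -4*(-351) - 94 = 1310
U(7) = -4*1310 - (-351) = -4889
U(8) = -4*(-4889) - 1310 = 18246
U(9) = -4*18246 - (-4889) = -68095
U(10) = -4*(-68095) - 18246 = 254134
U(11) = -4*254134 - (-68095) = -948441

-948441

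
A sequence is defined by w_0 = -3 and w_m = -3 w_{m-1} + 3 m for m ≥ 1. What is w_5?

870

w_1 = -3·(-3) + 3 = 12
w_2 = -3·12 + 6 = -30
w_3 = -3·(-30) + 9 = 99
w_4 = -3·99 + 12 = -285
w_5 = -3·(-285) + 15 = 870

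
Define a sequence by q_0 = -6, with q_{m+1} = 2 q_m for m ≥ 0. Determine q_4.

-96

q_1 = 2·(-6) = -12
q_2 = 2·(-12) = -24
q_3 = 2·(-24) = -48
q_4 = 2·(-48) = -96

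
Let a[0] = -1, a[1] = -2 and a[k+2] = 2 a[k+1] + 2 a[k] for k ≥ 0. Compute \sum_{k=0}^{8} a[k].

-3861

a[2] = 2·(-2) + 2·(-1) = -6
a[3] = 2·(-6) + 2·(-2) = -16
a[4] = 2·(-16) + 2·(-6) = -44
a[5] = 2·(-44) + 2·(-16) = -120
a[6] = 2·(-120) + 2·(-44) = -328
a[7] = 2·(-328) + 2·(-120) = -896
a[8] = 2·(-896) + 2·(-328) = -2448
Sum = (-1) + (-2) + (-6) + (-16) + (-44) + (-120) + (-328) + (-896) + (-2448) = -3861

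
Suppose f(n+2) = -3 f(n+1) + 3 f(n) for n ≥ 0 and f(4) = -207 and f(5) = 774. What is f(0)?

-7

Rearranging, f(n-2) = (f(n) + 3 f(n-1)) / 3.
f(3) = (774 + 3(-207)) / 3 = 153/3 = 51
f(2) = (-207 + 3(51)) / 3 = -54/3 = -18
f(1) = (51 + 3(-18)) / 3 = -3/3 = -1
f(0) = (-18 + 3(-1)) / 3 = -21/3 = -7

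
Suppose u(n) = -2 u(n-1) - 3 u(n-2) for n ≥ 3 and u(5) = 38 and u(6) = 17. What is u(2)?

5

Rearranging, u(n-2) = (u(n) + 2 u(n-1)) / -3.
u(4) = (17 + 2·38) / -3 = 93/-3 = -31
u(3) = (38 + 2·(-31)) / -3 = -24/-3 = 8
u(2) = (-31 + 2·8) / -3 = -15/-3 = 5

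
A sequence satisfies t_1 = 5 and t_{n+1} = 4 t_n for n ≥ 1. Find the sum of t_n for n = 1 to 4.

t_2 = 4·5 = 20
t_3 = 4·20 = 80
t_4 = 4·80 = 320
Sum = 5 + 20 + 80 + 320 = 425

425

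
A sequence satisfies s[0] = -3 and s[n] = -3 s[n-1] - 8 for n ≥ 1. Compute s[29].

The fixed point is -8/(1 + 3) = -2, so s[n] + 2 = -3(s[n-1] + 2).
Hence s[n] = -1·(-3)^n - 2.
s[29] = -1·(-3)^{29} - 2 = -1·-68630377364883 - 2 = 68630377364881.

68630377364881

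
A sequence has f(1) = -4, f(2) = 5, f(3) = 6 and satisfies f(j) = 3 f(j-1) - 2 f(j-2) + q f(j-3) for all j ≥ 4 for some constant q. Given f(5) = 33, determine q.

-3

f(4) = 8 - 4q
f(5) = 12 - 7q
So 12 - 7q = 33, giving q = -3.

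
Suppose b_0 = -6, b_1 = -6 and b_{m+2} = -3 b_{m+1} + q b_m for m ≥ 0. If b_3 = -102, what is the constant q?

b_2 = 18 - 6q
b_3 = -54 + 12q
So -54 + 12q = -102, giving q = -4.

-4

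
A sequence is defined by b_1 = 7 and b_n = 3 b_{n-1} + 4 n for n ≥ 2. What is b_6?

2901

b_2 = 3*7 + 8 = 29
b_3 = 3*29 + 12 = 99
b_4 = 3*99 + 16 = 313
b_5 = 3*313 + 20 = 959
b_6 = 3*959 + 24 = 2901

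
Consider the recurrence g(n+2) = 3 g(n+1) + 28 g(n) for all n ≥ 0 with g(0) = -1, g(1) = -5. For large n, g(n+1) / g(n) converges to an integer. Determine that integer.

7

The characteristic equation is r^2 - 3r - 28 = 0, which factors as (r - 7)(r + 4) = 0.
So the roots are 7 and -4. Since |7| > |-4| and the coefficient of 7^n is non-zero, the ratio tends to 7.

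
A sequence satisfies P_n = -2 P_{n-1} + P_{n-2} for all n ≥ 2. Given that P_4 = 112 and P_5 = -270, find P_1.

-6

Rearranging, P_{n-2} = P_n + 2 P_{n-1}.
P_3 = -270 + 2*112 = -46
P_2 = 112 + 2*(-46) = 20
P_1 = -46 + 2*20 = -6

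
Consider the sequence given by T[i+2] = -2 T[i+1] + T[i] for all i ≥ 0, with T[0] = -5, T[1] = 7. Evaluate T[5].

T[2] = -2(7) + (-5) = -19
T[3] = -2(-19) + 7 = 45
T[4] = -2(45) + (-19) = -109
T[5] = -2(-109) + 45 = 263

263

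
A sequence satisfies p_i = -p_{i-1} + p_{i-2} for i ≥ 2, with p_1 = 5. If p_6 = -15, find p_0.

Let p_0 = v.
p_2 = -5 + v
p_3 = 10 - v
p_4 = -15 + 2v
p_5 = 25 - 3v
p_6 = -40 + 5v
So -40 + 5v = -15, giving v = 5.

5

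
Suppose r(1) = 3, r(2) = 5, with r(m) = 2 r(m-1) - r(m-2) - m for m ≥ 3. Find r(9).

r(3) = 2*5 - 3 - 3 = 4
r(4) = 2*4 - 5 - 4 = -1
r(5) = 2*(-1) - 4 - 5 = -11
r(6) = 2*(-11) - (-1) - 6 = -27
r(7) = 2*(-27) - (-11) - 7 = -50
r(8) = 2*(-50) - (-27) - 8 = -81
r(9) = 2*(-81) - (-50) - 9 = -121

-121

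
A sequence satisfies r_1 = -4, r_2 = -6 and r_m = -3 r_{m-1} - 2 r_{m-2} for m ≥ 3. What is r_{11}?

10226

r_3 = -3(-6) - 2(-4) = 26
r_4 = -3(26) - 2(-6) = -66
r_5 = -3(-66) - 2(26) = 146
r_6 = -3(146) - 2(-66) = -306
r_7 = -3(-306) - 2(146) = 626
r_8 = -3(626) - 2(-306) = -1266
r_9 = -3(-1266) - 2(626) = 2546
r_{10} = -3(2546) - 2(-1266) = -5106
r_{11} = -3(-5106) - 2(2546) = 10226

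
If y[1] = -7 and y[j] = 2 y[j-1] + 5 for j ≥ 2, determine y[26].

The fixed point is 5/(1 - 2) = -5, so y[j] + 5 = 2(y[j-1] + 5).
Hence y[j] = -2·2^{j-1} - 5.
y[26] = -2·2^{25} - 5 = -2·33554432 - 5 = -67108869.

-67108869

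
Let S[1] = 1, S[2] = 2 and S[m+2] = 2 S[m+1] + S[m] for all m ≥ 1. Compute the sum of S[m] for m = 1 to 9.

S[3] = 2·2 + 1 = 5
S[4] = 2·5 + 2 = 12
S[5] = 2·12 + 5 = 29
S[6] = 2·29 + 12 = 70
S[7] = 2·70 + 29 = 169
S[8] = 2·169 + 70 = 408
S[9] = 2·408 + 169 = 985
Sum = 1 + 2 + 5 + 12 + 29 + 70 + 169 + 408 + 985 = 1681

1681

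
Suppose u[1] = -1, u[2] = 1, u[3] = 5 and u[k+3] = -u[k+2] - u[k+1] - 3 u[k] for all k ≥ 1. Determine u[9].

-1

u[4] = -5 - 1 - 3·(-1) = -3
u[5] = -(-3) - 5 - 3·1 = -5
u[6] = -(-5) - (-3) - 3·5 = -7
u[7] = -(-7) - (-5) - 3·(-3) = 21
u[8] = -21 - (-7) - 3·(-5) = 1
u[9] = -1 - 21 - 3·(-7) = -1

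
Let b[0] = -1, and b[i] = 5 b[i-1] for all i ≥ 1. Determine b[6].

-15625

b[1] = 5*(-1) = -5
b[2] = 5*(-5) = -25
b[3] = 5*(-25) = -125
b[4] = 5*(-125) = -625
b[5] = 5*(-625) = -3125
b[6] = 5*(-3125) = -15625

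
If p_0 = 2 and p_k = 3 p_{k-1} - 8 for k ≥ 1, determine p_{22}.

The fixed point is -8/(1 - 3) = 4, so p_k - 4 = 3(p_{k-1} - 4).
Hence p_k = -2·3^k + 4.
p_{22} = -2·3^{22} + 4 = -2·31381059609 + 4 = -62762119214.

-62762119214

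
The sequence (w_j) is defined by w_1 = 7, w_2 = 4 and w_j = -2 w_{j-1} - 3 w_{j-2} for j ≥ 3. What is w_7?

w_3 = -2*4 - 3*7 = -29
w_4 = -2*(-29) - 3*4 = 46
w_5 = -2*46 - 3*(-29) = -5
w_6 = -2*(-5) - 3*46 = -128
w_7 = -2*(-128) - 3*(-5) = 271

271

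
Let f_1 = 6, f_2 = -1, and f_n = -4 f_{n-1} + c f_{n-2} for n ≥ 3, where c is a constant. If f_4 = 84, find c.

-4

f_3 = 4 + 6c
f_4 = -16 - 25c
So -16 - 25c = 84, giving c = -4.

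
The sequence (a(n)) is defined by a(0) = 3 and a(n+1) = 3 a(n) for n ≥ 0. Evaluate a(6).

a(1) = 3·3 = 9
a(2) = 3·9 = 27
a(3) = 3·27 = 81
a(4) = 3·81 = 243
a(5) = 3·243 = 729
a(6) = 3·729 = 2187

2187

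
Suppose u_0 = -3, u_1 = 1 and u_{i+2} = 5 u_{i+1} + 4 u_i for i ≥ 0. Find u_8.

u_2 = 5(1) + 4(-3) = -7
u_3 = 5(-7) + 4(1) = -31
u_4 = 5(-31) + 4(-7) = -183
u_5 = 5(-183) + 4(-31) = -1039
u_6 = 5(-1039) + 4(-183) = -5927
u_7 = 5(-5927) + 4(-1039) = -33791
u_8 = 5(-33791) + 4(-5927) = -192663

-192663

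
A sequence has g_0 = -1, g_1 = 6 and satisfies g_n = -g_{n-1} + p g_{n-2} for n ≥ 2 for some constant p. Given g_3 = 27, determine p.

3

g_2 = -6 - p
g_3 = 6 + 7p
So 6 + 7p = 27, giving p = 3.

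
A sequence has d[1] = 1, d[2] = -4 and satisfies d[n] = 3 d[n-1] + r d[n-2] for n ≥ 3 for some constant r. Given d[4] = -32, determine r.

-4

d[3] = -12 + r
d[4] = -36 - r
So -36 - r = -32, giving r = -4.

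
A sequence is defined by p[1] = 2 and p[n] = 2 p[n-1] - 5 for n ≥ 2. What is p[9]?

-763

p[2] = 2(2) - 5 = -1
p[3] = 2(-1) - 5 = -7
p[4] = 2(-7) - 5 = -19
p[5] = 2(-19) - 5 = -43
p[6] = 2(-43) - 5 = -91
p[7] = 2(-91) - 5 = -187
p[8] = 2(-187) - 5 = -379
p[9] = 2(-379) - 5 = -763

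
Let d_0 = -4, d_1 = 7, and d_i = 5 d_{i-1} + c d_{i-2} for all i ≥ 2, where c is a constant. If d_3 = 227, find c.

d_2 = 35 - 4c
d_3 = 175 - 13c
So 175 - 13c = 227, giving c = -4.

-4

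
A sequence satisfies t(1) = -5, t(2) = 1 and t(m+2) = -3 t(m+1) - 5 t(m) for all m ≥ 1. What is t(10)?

t(3) = -3*1 - 5*(-5) = 22
t(4) = -3*22 - 5*1 = -71
t(5) = -3*(-71) - 5*22 = 103
t(6) = -3*103 - 5*(-71) = 46
t(7) = -3*46 - 5*103 = -653
t(8) = -3*(-653) - 5*46 = 1729
t(9) = -3*1729 - 5*(-653) = -1922
t(10) = -3*(-1922) - 5*1729 = -2879

-2879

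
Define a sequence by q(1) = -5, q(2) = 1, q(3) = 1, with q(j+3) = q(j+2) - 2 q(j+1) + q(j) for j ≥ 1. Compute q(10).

q(4) = 1 - 2*1 + (-5) = -6
q(5) = (-6) - 2*1 + 1 = -7
q(6) = (-7) - 2*(-6) + 1 = 6
q(7) = 6 - 2*(-7) + (-6) = 14
q(8) = 14 - 2*6 + (-7) = -5
q(9) = (-5) - 2*14 + 6 = -27
q(10) = (-27) - 2*(-5) + 14 = -3

-3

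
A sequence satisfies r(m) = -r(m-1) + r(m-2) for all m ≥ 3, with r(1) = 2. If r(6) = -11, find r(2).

-1

Let r(2) = y.
r(3) = 2 - y
r(4) = -2 + 2y
r(5) = 4 - 3y
r(6) = -6 + 5y
So -6 + 5y = -11, giving y = -1.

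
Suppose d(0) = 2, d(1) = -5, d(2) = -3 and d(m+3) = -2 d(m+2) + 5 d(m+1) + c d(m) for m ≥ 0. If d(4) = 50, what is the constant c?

-3

d(3) = -19 + 2c
d(4) = 23 - 9c
So 23 - 9c = 50, giving c = -3.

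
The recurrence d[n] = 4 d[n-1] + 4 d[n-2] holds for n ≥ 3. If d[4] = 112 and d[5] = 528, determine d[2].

Rearranging, d[n-2] = (d[n] - 4 d[n-1]) / 4.
d[3] = (528 - 4·112) / 4 = 80/4 = 20
d[2] = (112 - 4·20) / 4 = 32/4 = 8

8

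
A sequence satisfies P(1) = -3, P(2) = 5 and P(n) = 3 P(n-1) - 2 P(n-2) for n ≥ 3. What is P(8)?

P(3) = 3(5) - 2(-3) = 21
P(4) = 3(21) - 2(5) = 53
P(5) = 3(53) - 2(21) = 117
P(6) = 3(117) - 2(53) = 245
P(7) = 3(245) - 2(117) = 501
P(8) = 3(501) - 2(245) = 1013

1013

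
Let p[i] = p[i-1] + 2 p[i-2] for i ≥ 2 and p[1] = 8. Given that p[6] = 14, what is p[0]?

Let p[0] = x.
p[2] = 8 + 2x
p[3] = 24 + 2x
p[4] = 40 + 6x
p[5] = 88 + 10x
p[6] = 168 + 22x
So 168 + 22x = 14, giving x = -7.

-7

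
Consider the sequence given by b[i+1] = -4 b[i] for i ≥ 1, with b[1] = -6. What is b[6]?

6144

b[2] = -4·(-6) = 24
b[3] = -4·24 = -96
b[4] = -4·(-96) = 384
b[5] = -4·384 = -1536
b[6] = -4·(-1536) = 6144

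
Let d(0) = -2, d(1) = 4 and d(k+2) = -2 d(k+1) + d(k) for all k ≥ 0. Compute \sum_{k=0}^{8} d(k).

d(2) = -2·4 + (-2) = -10
d(3) = -2·(-10) + 4 = 24
d(4) = -2·24 + (-10) = -58
d(5) = -2·(-58) + 24 = 140
d(6) = -2·140 + (-58) = -338
d(7) = -2·(-338) + 140 = 816
d(8) = -2·816 + (-338) = -1970
Sum = (-2) + 4 + (-10) + 24 + (-58) + 140 + (-338) + 816 + (-1970) = -1394

-1394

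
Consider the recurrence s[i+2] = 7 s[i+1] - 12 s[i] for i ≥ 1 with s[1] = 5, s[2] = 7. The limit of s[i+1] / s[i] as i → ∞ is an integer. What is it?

The characteristic equation is r^2 - 7r + 12 = 0, which factors as (r - 4)(r - 3) = 0.
So the roots are 4 and 3. Since |4| > |3| and the coefficient of 4^i is non-zero, the ratio tends to 4.

4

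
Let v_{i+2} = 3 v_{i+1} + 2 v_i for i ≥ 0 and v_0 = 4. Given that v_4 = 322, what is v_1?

6

Let v_1 = x.
v_2 = 8 + 3x
v_3 = 24 + 11x
v_4 = 88 + 39x
So 88 + 39x = 322, giving x = 6.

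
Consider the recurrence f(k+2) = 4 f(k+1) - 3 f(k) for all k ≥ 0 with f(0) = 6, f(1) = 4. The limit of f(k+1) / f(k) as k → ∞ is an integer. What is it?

The characteristic equation is r^2 - 4r + 3 = 0, which factors as (r - 3)(r - 1) = 0.
So the roots are 3 and 1. Since |3| > |1| and the coefficient of 3^k is non-zero, the ratio tends to 3.

3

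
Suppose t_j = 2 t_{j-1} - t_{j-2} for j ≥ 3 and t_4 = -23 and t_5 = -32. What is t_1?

4

Rearranging, t_{j-2} = -(t_j - 2 t_{j-1}).
t_3 = -(-32 - 2*(-23)) = -14
t_2 = -(-23 - 2*(-14)) = -5
t_1 = -(-14 - 2*(-5)) = 4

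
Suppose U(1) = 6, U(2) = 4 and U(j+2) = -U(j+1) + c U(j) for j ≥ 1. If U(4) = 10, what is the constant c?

-3

U(3) = -4 + 6c
U(4) = 4 - 2c
So 4 - 2c = 10, giving c = -3.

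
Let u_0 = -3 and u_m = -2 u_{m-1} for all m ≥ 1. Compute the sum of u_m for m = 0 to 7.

u_1 = -2(-3) = 6
u_2 = -2(6) = -12
u_3 = -2(-12) = 24
u_4 = -2(24) = -48
u_5 = -2(-48) = 96
u_6 = -2(96) = -192
u_7 = -2(-192) = 384
Sum = (-3) + 6 + (-12) + 24 + (-48) + 96 + (-192) + 384 = 255

255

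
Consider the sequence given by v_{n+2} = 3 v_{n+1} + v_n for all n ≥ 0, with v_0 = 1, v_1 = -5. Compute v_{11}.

-664568

v_2 = 3(-5) + 1 = -14
v_3 = 3(-14) + (-5) = -47
v_4 = 3(-47) + (-14) = -155
v_5 = 3(-155) + (-47) = -512
v_6 = 3(-512) + (-155) = -1691
v_7 = 3(-1691) + (-512) = -5585
v_8 = 3(-5585) + (-1691) = -18446
v_9 = 3(-18446) + (-5585) = -60923
v_{10} = 3(-60923) + (-18446) = -201215
v_{11} = 3(-201215) + (-60923) = -664568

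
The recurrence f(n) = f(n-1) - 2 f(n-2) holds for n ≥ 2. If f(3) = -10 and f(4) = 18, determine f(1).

-2

Rearranging, f(n-2) = (f(n) - f(n-1)) / -2.
f(2) = (18 - (-10)) / -2 = 28/-2 = -14
f(1) = (-10 - (-14)) / -2 = 4/-2 = -2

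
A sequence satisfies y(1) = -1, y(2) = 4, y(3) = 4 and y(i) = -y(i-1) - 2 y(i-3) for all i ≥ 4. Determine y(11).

y(4) = -4 - 2(-1) = -2
y(5) = -(-2) - 2(4) = -6
y(6) = -(-6) - 2(4) = -2
y(7) = -(-2) - 2(-2) = 6
y(8) = -6 - 2(-6) = 6
y(9) = -6 - 2(-2) = -2
y(10) = -(-2) - 2(6) = -10
y(11) = -(-10) - 2(6) = -2

-2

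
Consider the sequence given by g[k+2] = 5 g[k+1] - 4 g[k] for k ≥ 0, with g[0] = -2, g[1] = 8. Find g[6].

13648

g[2] = 5*8 - 4*(-2) = 48
g[3] = 5*48 - 4*8 = 208
g[4] = 5*208 - 4*48 = 848
g[5] = 5*848 - 4*208 = 3408
g[6] = 5*3408 - 4*848 = 13648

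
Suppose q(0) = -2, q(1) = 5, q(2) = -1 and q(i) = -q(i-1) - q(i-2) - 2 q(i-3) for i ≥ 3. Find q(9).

24

q(3) = -(-1) - 5 - 2(-2) = 0
q(4) = -0 - (-1) - 2(5) = -9
q(5) = -(-9) - 0 - 2(-1) = 11
q(6) = -11 - (-9) - 2(0) = -2
q(7) = -(-2) - 11 - 2(-9) = 9
q(8) = -9 - (-2) - 2(11) = -29
q(9) = -(-29) - 9 - 2(-2) = 24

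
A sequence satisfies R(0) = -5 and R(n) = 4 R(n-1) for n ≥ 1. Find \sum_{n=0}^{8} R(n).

R(1) = 4·(-5) = -20
R(2) = 4·(-20) = -80
R(3) = 4·(-80) = -320
R(4) = 4·(-320) = -1280
R(5) = 4·(-1280) = -5120
R(6) = 4·(-5120) = -20480
R(7) = 4·(-20480) = -81920
R(8) = 4·(-81920) = -327680
Sum = (-5) + (-20) + (-80) + (-320) + (-1280) + (-5120) + (-20480) + (-81920) + (-327680) = -436905

-436905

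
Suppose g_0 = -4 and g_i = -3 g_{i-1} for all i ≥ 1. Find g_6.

g_1 = -3*(-4) = 12
g_2 = -3*12 = -36
g_3 = -3*(-36) = 108
g_4 = -3*108 = -324
g_5 = -3*(-324) = 972
g_6 = -3*972 = -2916

-2916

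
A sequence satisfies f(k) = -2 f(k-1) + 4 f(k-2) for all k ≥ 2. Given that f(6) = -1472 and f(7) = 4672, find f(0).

Rearranging, f(k-2) = (f(k) + 2 f(k-1)) / 4.
f(5) = (4672 + 2(-1472)) / 4 = 1728/4 = 432
f(4) = (-1472 + 2(432)) / 4 = -608/4 = -152
f(3) = (432 + 2(-152)) / 4 = 128/4 = 32
f(2) = (-152 + 2(32)) / 4 = -88/4 = -22
f(1) = (32 + 2(-22)) / 4 = -12/4 = -3
f(0) = (-22 + 2(-3)) / 4 = -28/4 = -7

-7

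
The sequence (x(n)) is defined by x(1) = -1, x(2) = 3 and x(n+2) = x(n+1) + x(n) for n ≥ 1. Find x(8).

x(3) = 3 + (-1) = 2
x(4) = 2 + 3 = 5
x(5) = 5 + 2 = 7
x(6) = 7 + 5 = 12
x(7) = 12 + 7 = 19
x(8) = 19 + 12 = 31

31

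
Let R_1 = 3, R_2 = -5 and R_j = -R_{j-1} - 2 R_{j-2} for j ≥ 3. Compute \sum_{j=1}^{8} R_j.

R_3 = -(-5) - 2*3 = -1
R_4 = -(-1) - 2*(-5) = 11
R_5 = -11 - 2*(-1) = -9
R_6 = -(-9) - 2*11 = -13
R_7 = -(-13) - 2*(-9) = 31
R_8 = -31 - 2*(-13) = -5
Sum = 3 + (-5) + (-1) + 11 + (-9) + (-13) + 31 + (-5) = 12

12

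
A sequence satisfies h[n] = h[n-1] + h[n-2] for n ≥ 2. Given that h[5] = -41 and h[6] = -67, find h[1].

Rearranging, h[n-2] = h[n] - h[n-1].
h[4] = -67 - (-41) = -26
h[3] = -41 - (-26) = -15
h[2] = -26 - (-15) = -11
h[1] = -15 - (-11) = -4

-4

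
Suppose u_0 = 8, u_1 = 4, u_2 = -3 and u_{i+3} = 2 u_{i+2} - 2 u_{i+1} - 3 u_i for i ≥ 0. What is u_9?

922

u_3 = 2(-3) - 2(4) - 3(8) = -38
u_4 = 2(-38) - 2(-3) - 3(4) = -82
u_5 = 2(-82) - 2(-38) - 3(-3) = -79
u_6 = 2(-79) - 2(-82) - 3(-38) = 120
u_7 = 2(120) - 2(-79) - 3(-82) = 644
u_8 = 2(644) - 2(120) - 3(-79) = 1285
u_9 = 2(1285) - 2(644) - 3(120) = 922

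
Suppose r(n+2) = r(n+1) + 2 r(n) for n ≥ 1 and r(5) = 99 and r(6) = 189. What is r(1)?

9

Rearranging, r(n-2) = (r(n) - r(n-1)) / 2.
r(4) = (189 - 99) / 2 = 90/2 = 45
r(3) = (99 - 45) / 2 = 54/2 = 27
r(2) = (45 - 27) / 2 = 18/2 = 9
r(1) = (27 - 9) / 2 = 18/2 = 9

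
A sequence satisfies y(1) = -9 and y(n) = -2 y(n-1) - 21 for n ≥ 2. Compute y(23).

-8388615

The fixed point is -21/(1 + 2) = -7, so y(n) + 7 = -2(y(n-1) + 7).
Hence y(n) = -2·(-2)^{n-1} - 7.
y(23) = -2·(-2)^{22} - 7 = -2·4194304 - 7 = -8388615.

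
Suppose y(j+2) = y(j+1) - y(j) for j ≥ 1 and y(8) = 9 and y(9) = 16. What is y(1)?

-7

Rearranging, y(j-2) = -(y(j) - y(j-1)).
y(7) = -(16 - 9) = -7
y(6) = -(9 - (-7)) = -16
y(5) = -(-7 - (-16)) = -9
y(4) = -(-16 - (-9)) = 7
y(3) = -(-9 - 7) = 16
y(2) = -(7 - 16) = 9
y(1) = -(16 - 9) = -7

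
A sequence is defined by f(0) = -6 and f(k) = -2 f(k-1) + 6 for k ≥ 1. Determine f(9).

f(1) = -2(-6) + 6 = 18
f(2) = -2(18) + 6 = -30
f(3) = -2(-30) + 6 = 66
f(4) = -2(66) + 6 = -126
f(5) = -2(-126) + 6 = 258
f(6) = -2(258) + 6 = -510
f(7) = -2(-510) + 6 = 1026
f(8) = -2(1026) + 6 = -2046
f(9) = -2(-2046) + 6 = 4098

4098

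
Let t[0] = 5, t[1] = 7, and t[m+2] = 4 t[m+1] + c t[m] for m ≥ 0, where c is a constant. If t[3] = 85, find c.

t[2] = 28 + 5c
t[3] = 112 + 27c
So 112 + 27c = 85, giving c = -1.

-1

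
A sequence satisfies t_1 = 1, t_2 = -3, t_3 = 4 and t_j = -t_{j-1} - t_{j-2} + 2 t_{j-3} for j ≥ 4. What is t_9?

76

t_4 = -4 - (-3) + 2(1) = 1
t_5 = -1 - 4 + 2(-3) = -11
t_6 = -(-11) - 1 + 2(4) = 18
t_7 = -18 - (-11) + 2(1) = -5
t_8 = -(-5) - 18 + 2(-11) = -35
t_9 = -(-35) - (-5) + 2(18) = 76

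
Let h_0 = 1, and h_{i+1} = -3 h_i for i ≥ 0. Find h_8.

h_1 = -3·1 = -3
h_2 = -3·(-3) = 9
h_3 = -3·9 = -27
h_4 = -3·(-27) = 81
h_5 = -3·81 = -243
h_6 = -3·(-243) = 729
h_7 = -3·729 = -2187
h_8 = -3·(-2187) = 6561

6561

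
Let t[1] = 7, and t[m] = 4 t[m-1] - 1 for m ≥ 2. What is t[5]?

1707

t[2] = 4*7 - 1 = 27
t[3] = 4*27 - 1 = 107
t[4] = 4*107 - 1 = 427
t[5] = 4*427 - 1 = 1707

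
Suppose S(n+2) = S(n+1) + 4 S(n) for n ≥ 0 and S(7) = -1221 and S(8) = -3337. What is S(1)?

-1

Rearranging, S(n-2) = (S(n) - S(n-1)) / 4.
S(6) = (-3337 - (-1221)) / 4 = -2116/4 = -529
S(5) = (-1221 - (-529)) / 4 = -692/4 = -173
S(4) = (-529 - (-173)) / 4 = -356/4 = -89
S(3) = (-173 - (-89)) / 4 = -84/4 = -21
S(2) = (-89 - (-21)) / 4 = -68/4 = -17
S(1) = (-21 - (-17)) / 4 = -4/4 = -1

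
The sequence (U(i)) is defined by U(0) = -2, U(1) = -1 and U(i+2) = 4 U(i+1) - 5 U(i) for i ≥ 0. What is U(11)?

-24691

U(2) = 4*(-1) - 5*(-2) = 6
U(3) = 4*6 - 5*(-1) = 29
U(4) = 4*29 - 5*6 = 86
U(5) = 4*86 - 5*29 = 199
U(6) = 4*199 - 5*86 = 366
U(7) = 4*366 - 5*199 = 469
U(8) = 4*469 - 5*366 = 46
U(9) = 4*46 - 5*469 = -2161
U(10) = 4*(-2161) - 5*46 = -8874
U(11) = 4*(-8874) - 5*(-2161) = -24691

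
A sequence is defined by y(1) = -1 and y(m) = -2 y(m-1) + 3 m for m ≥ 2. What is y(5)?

y(2) = -2(-1) + 6 = 8
y(3) = -2(8) + 9 = -7
y(4) = -2(-7) + 12 = 26
y(5) = -2(26) + 15 = -37

-37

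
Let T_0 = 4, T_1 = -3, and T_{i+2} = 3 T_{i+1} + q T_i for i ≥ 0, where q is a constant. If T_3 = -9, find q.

T_2 = -9 + 4q
T_3 = -27 + 9q
So -27 + 9q = -9, giving q = 2.

2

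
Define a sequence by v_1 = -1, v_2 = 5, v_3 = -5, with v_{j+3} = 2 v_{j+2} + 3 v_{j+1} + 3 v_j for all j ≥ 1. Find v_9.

v_4 = 2·(-5) + 3·5 + 3·(-1) = 2
v_5 = 2·2 + 3·(-5) + 3·5 = 4
v_6 = 2·4 + 3·2 + 3·(-5) = -1
v_7 = 2·(-1) + 3·4 + 3·2 = 16
v_8 = 2·16 + 3·(-1) + 3·4 = 41
v_9 = 2·41 + 3·16 + 3·(-1) = 127

127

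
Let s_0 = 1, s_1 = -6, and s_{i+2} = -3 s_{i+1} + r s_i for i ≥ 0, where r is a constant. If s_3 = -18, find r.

s_2 = 18 + r
s_3 = -54 - 9r
So -54 - 9r = -18, giving r = -4.

-4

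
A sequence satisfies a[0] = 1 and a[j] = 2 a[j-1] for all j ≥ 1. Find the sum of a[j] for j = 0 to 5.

a[1] = 2*1 = 2
a[2] = 2*2 = 4
a[3] = 2*4 = 8
a[4] = 2*8 = 16
a[5] = 2*16 = 32
Sum = 1 + 2 + 4 + 8 + 16 + 32 = 63

63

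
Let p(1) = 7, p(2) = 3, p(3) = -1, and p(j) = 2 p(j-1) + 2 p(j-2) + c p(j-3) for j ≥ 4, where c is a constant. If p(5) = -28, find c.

-2

p(4) = 4 + 7c
p(5) = 6 + 17c
So 6 + 17c = -28, giving c = -2.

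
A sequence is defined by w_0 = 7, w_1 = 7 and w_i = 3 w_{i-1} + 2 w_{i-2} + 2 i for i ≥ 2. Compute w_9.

286179

w_2 = 3(7) + 2(7) + 4 = 39
w_3 = 3(39) + 2(7) + 6 = 137
w_4 = 3(137) + 2(39) + 8 = 497
w_5 = 3(497) + 2(137) + 10 = 1775
w_6 = 3(1775) + 2(497) + 12 = 6331
w_7 = 3(6331) + 2(1775) + 14 = 22557
w_8 = 3(22557) + 2(6331) + 16 = 80349
w_9 = 3(80349) + 2(22557) + 18 = 286179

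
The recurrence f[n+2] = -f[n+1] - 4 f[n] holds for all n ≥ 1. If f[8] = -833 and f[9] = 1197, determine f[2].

7

Rearranging, f[n-2] = (f[n] + f[n-1]) / -4.
f[7] = (1197 + (-833)) / -4 = 364/-4 = -91
f[6] = (-833 + (-91)) / -4 = -924/-4 = 231
f[5] = (-91 + 231) / -4 = 140/-4 = -35
f[4] = (231 + (-35)) / -4 = 196/-4 = -49
f[3] = (-35 + (-49)) / -4 = -84/-4 = 21
f[2] = (-49 + 21) / -4 = -28/-4 = 7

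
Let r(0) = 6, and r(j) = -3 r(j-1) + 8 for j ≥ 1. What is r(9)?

-78730

r(1) = -3*6 + 8 = -10
r(2) = -3*(-10) + 8 = 38
r(3) = -3*38 + 8 = -106
r(4) = -3*(-106) + 8 = 326
r(5) = -3*326 + 8 = -970
r(6) = -3*(-970) + 8 = 2918
r(7) = -3*2918 + 8 = -8746
r(8) = -3*(-8746) + 8 = 26246
r(9) = -3*26246 + 8 = -78730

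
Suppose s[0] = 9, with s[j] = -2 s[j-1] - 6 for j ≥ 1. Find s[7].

-1410

s[1] = -2(9) - 6 = -24
s[2] = -2(-24) - 6 = 42
s[3] = -2(42) - 6 = -90
s[4] = -2(-90) - 6 = 174
s[5] = -2(174) - 6 = -354
s[6] = -2(-354) - 6 = 702
s[7] = -2(702) - 6 = -1410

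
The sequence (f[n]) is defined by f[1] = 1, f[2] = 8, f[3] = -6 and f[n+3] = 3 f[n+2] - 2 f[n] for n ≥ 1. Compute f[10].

f[4] = 3·(-6) - 2·1 = -20
f[5] = 3·(-20) - 2·8 = -76
f[6] = 3·(-76) - 2·(-6) = -216
f[7] = 3·(-216) - 2·(-20) = -608
f[8] = 3·(-608) - 2·(-76) = -1672
f[9] = 3·(-1672) - 2·(-216) = -4584
f[10] = 3·(-4584) - 2·(-608) = -12536

-12536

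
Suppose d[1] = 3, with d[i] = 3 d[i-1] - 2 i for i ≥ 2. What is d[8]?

1103

d[2] = 3*3 - 4 = 5
d[3] = 3*5 - 6 = 9
d[4] = 3*9 - 8 = 19
d[5] = 3*19 - 10 = 47
d[6] = 3*47 - 12 = 129
d[7] = 3*129 - 14 = 373
d[8] = 3*373 - 16 = 1103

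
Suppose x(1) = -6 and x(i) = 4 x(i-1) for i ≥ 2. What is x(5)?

-1536

x(2) = 4(-6) = -24
x(3) = 4(-24) = -96
x(4) = 4(-96) = -384
x(5) = 4(-384) = -1536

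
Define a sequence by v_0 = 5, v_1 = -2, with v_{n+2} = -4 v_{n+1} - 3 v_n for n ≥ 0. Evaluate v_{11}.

265714

v_2 = -4·(-2) - 3·5 = -7
v_3 = -4·(-7) - 3·(-2) = 34
v_4 = -4·34 - 3·(-7) = -115
v_5 = -4·(-115) - 3·34 = 358
v_6 = -4·358 - 3·(-115) = -1087
v_7 = -4·(-1087) - 3·358 = 3274
v_8 = -4·3274 - 3·(-1087) = -9835
v_9 = -4·(-9835) - 3·3274 = 29518
v_{10} = -4·29518 - 3·(-9835) = -88567
v_{11} = -4·(-88567) - 3·29518 = 265714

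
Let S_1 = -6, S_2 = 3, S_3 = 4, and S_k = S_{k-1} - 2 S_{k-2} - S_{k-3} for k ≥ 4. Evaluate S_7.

-9

S_4 = 4 - 2*3 - (-6) = 4
S_5 = 4 - 2*4 - 3 = -7
S_6 = (-7) - 2*4 - 4 = -19
S_7 = (-19) - 2*(-7) - 4 = -9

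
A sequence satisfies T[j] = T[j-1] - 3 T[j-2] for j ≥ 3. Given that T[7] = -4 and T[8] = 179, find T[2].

-1

Rearranging, T[j-2] = (T[j] - T[j-1]) / -3.
T[6] = (179 - (-4)) / -3 = 183/-3 = -61
T[5] = (-4 - (-61)) / -3 = 57/-3 = -19
T[4] = (-61 - (-19)) / -3 = -42/-3 = 14
T[3] = (-19 - 14) / -3 = -33/-3 = 11
T[2] = (14 - 11) / -3 = 3/-3 = -1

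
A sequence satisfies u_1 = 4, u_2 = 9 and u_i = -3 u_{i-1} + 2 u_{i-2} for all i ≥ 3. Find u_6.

939

u_3 = -3*9 + 2*4 = -19
u_4 = -3*(-19) + 2*9 = 75
u_5 = -3*75 + 2*(-19) = -263
u_6 = -3*(-263) + 2*75 = 939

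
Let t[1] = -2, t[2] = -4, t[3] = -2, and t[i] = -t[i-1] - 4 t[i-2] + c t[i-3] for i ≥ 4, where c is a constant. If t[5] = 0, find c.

t[4] = 18 - 2c
t[5] = -10 - 2c
So -10 - 2c = 0, giving c = -5.

-5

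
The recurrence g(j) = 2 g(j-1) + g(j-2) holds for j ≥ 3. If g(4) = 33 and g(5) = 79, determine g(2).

Rearranging, g(j-2) = g(j) - 2 g(j-1).
g(3) = 79 - 2(33) = 13
g(2) = 33 - 2(13) = 7

7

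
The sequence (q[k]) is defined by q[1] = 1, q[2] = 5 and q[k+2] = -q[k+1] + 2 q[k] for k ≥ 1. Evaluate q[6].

q[3] = -5 + 2·1 = -3
q[4] = -(-3) + 2·5 = 13
q[5] = -13 + 2·(-3) = -19
q[6] = -(-19) + 2·13 = 45

45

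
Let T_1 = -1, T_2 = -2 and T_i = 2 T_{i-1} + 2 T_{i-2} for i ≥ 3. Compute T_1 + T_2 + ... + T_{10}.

T_3 = 2(-2) + 2(-1) = -6
T_4 = 2(-6) + 2(-2) = -16
T_5 = 2(-16) + 2(-6) = -44
T_6 = 2(-44) + 2(-16) = -120
T_7 = 2(-120) + 2(-44) = -328
T_8 = 2(-328) + 2(-120) = -896
T_9 = 2(-896) + 2(-328) = -2448
T_{10} = 2(-2448) + 2(-896) = -6688
Sum = (-1) + (-2) + (-6) + (-16) + (-44) + (-120) + (-328) + (-896) + (-2448) + (-6688) = -10549

-10549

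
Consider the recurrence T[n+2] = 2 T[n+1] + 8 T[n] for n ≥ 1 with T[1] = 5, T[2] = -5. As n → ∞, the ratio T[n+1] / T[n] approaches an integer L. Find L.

The characteristic equation is r^2 - 2r - 8 = 0, which factors as (r - 4)(r + 2) = 0.
So the roots are 4 and -2. Since |4| > |-2| and the coefficient of 4^n is non-zero, the ratio tends to 4.

4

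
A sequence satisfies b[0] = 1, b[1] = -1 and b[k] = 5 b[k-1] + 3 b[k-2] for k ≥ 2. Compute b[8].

b[2] = 5(-1) + 3(1) = -2
b[3] = 5(-2) + 3(-1) = -13
b[4] = 5(-13) + 3(-2) = -71
b[5] = 5(-71) + 3(-13) = -394
b[6] = 5(-394) + 3(-71) = -2183
b[7] = 5(-2183) + 3(-394) = -12097
b[8] = 5(-12097) + 3(-2183) = -67034

-67034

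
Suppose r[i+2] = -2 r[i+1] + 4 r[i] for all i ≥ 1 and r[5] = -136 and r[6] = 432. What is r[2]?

3

Rearranging, r[i-2] = (r[i] + 2 r[i-1]) / 4.
r[4] = (432 + 2(-136)) / 4 = 160/4 = 40
r[3] = (-136 + 2(40)) / 4 = -56/4 = -14
r[2] = (40 + 2(-14)) / 4 = 12/4 = 3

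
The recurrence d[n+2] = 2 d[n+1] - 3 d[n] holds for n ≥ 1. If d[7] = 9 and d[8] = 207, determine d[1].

3

Rearranging, d[n-2] = (d[n] - 2 d[n-1]) / -3.
d[6] = (207 - 2·9) / -3 = 189/-3 = -63
d[5] = (9 - 2·(-63)) / -3 = 135/-3 = -45
d[4] = (-63 - 2·(-45)) / -3 = 27/-3 = -9
d[3] = (-45 - 2·(-9)) / -3 = -27/-3 = 9
d[2] = (-9 - 2·9) / -3 = -27/-3 = 9
d[1] = (9 - 2·9) / -3 = -9/-3 = 3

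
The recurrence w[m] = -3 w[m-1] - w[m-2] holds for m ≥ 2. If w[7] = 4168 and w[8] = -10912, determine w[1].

Rearranging, w[m-2] = -(w[m] + 3 w[m-1]).
w[6] = -(-10912 + 3·4168) = -1592
w[5] = -(4168 + 3·(-1592)) = 608
w[4] = -(-1592 + 3·608) = -232
w[3] = -(608 + 3·(-232)) = 88
w[2] = -(-232 + 3·88) = -32
w[1] = -(88 + 3·(-32)) = 8

8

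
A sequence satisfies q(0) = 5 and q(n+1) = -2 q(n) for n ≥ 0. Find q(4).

q(1) = -2·5 = -10
q(2) = -2·(-10) = 20
q(3) = -2·20 = -40
q(4) = -2·(-40) = 80

80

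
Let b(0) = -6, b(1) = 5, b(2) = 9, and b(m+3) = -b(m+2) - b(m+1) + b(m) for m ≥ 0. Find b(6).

-49

b(3) = -9 - 5 + (-6) = -20
b(4) = -(-20) - 9 + 5 = 16
b(5) = -16 - (-20) + 9 = 13
b(6) = -13 - 16 + (-20) = -49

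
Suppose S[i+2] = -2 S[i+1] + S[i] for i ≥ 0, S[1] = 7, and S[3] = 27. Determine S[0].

Let S[0] = w.
S[2] = -14 + w
S[3] = 35 - 2w
So 35 - 2w = 27, giving w = 4.

4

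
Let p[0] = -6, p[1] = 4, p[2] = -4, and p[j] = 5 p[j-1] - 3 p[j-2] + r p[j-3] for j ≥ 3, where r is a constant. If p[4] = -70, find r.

-3

p[3] = -32 - 6r
p[4] = -148 - 26r
So -148 - 26r = -70, giving r = -3.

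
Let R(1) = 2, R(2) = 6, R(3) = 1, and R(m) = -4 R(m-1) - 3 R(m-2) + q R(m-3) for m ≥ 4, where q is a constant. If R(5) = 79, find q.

3

R(4) = -22 + 2q
R(5) = 85 - 2q
So 85 - 2q = 79, giving q = 3.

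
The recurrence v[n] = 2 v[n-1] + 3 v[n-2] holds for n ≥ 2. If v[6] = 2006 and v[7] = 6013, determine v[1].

Rearranging, v[n-2] = (v[n] - 2 v[n-1]) / 3.
v[5] = (6013 - 2*2006) / 3 = 2001/3 = 667
v[4] = (2006 - 2*667) / 3 = 672/3 = 224
v[3] = (667 - 2*224) / 3 = 219/3 = 73
v[2] = (224 - 2*73) / 3 = 78/3 = 26
v[1] = (73 - 2*26) / 3 = 21/3 = 7

7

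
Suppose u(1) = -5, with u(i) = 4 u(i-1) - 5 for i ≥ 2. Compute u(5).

u(2) = 4*(-5) - 5 = -25
u(3) = 4*(-25) - 5 = -105
u(4) = 4*(-105) - 5 = -425
u(5) = 4*(-425) - 5 = -1705

-1705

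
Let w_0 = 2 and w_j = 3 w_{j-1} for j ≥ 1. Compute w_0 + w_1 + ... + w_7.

w_1 = 3·2 = 6
w_2 = 3·6 = 18
w_3 = 3·18 = 54
w_4 = 3·54 = 162
w_5 = 3·162 = 486
w_6 = 3·486 = 1458
w_7 = 3·1458 = 4374
Sum = 2 + 6 + 18 + 54 + 162 + 486 + 1458 + 4374 = 6560

6560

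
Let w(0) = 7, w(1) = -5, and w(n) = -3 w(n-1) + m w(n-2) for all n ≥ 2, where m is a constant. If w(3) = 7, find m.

w(2) = 15 + 7m
w(3) = -45 - 26m
So -45 - 26m = 7, giving m = -2.

-2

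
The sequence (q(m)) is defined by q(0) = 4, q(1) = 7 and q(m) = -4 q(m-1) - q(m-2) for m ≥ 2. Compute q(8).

q(2) = -4(7) - 4 = -32
q(3) = -4(-32) - 7 = 121
q(4) = -4(121) - (-32) = -452
q(5) = -4(-452) - 121 = 1687
q(6) = -4(1687) - (-452) = -6296
q(7) = -4(-6296) - 1687 = 23497
q(8) = -4(23497) - (-6296) = -87692

-87692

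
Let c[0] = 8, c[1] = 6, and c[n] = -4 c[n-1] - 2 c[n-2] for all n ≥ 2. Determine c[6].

c[2] = -4·6 - 2·8 = -40
c[3] = -4·(-40) - 2·6 = 148
c[4] = -4·148 - 2·(-40) = -512
c[5] = -4·(-512) - 2·148 = 1752
c[6] = -4·1752 - 2·(-512) = -5984

-5984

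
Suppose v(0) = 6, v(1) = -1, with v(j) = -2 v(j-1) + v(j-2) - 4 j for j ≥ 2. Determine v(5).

-53

v(2) = -2*(-1) + 6 - 8 = 0
v(3) = -2*0 + (-1) - 12 = -13
v(4) = -2*(-13) + 0 - 16 = 10
v(5) = -2*10 + (-13) - 20 = -53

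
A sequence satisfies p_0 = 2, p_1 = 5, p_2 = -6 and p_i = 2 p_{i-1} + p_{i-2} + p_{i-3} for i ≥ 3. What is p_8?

p_3 = 2·(-6) + 5 + 2 = -5
p_4 = 2·(-5) + (-6) + 5 = -11
p_5 = 2·(-11) + (-5) + (-6) = -33
p_6 = 2·(-33) + (-11) + (-5) = -82
p_7 = 2·(-82) + (-33) + (-11) = -208
p_8 = 2·(-208) + (-82) + (-33) = -531

-531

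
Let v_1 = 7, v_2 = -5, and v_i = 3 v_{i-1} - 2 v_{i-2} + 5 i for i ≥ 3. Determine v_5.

v_3 = 3*(-5) - 2*7 + 15 = -14
v_4 = 3*(-14) - 2*(-5) + 20 = -12
v_5 = 3*(-12) - 2*(-14) + 25 = 17

17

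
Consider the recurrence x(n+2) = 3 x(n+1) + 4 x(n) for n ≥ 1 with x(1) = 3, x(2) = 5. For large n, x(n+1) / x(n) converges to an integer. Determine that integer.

4

The characteristic equation is r^2 - 3r - 4 = 0, which factors as (r - 4)(r + 1) = 0.
So the roots are 4 and -1. Since |4| > |-1| and the coefficient of 4^n is non-zero, the ratio tends to 4.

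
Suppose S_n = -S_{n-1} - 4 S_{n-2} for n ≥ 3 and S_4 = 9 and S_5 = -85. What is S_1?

Rearranging, S_{n-2} = (S_n + S_{n-1}) / -4.
S_3 = (-85 + 9) / -4 = -76/-4 = 19
S_2 = (9 + 19) / -4 = 28/-4 = -7
S_1 = (19 + (-7)) / -4 = 12/-4 = -3

-3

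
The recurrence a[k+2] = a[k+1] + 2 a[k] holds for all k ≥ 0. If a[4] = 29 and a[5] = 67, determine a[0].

-1

Rearranging, a[k-2] = (a[k] - a[k-1]) / 2.
a[3] = (67 - 29) / 2 = 38/2 = 19
a[2] = (29 - 19) / 2 = 10/2 = 5
a[1] = (19 - 5) / 2 = 14/2 = 7
a[0] = (5 - 7) / 2 = -2/2 = -1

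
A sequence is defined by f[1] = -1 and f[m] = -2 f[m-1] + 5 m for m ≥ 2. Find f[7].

f[2] = -2·(-1) + 10 = 12
f[3] = -2·12 + 15 = -9
f[4] = -2·(-9) + 20 = 38
f[5] = -2·38 + 25 = -51
f[6] = -2·(-51) + 30 = 132
f[7] = -2·132 + 35 = -229

-229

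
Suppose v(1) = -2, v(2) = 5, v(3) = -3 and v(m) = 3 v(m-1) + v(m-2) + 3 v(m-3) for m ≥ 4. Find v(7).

v(4) = 3·(-3) + 5 + 3·(-2) = -10
v(5) = 3·(-10) + (-3) + 3·5 = -18
v(6) = 3·(-18) + (-10) + 3·(-3) = -73
v(7) = 3·(-73) + (-18) + 3·(-10) = -267

-267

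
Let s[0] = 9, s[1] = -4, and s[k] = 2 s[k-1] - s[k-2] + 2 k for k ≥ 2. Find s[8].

s[2] = 2(-4) - 9 + 4 = -13
s[3] = 2(-13) - (-4) + 6 = -16
s[4] = 2(-16) - (-13) + 8 = -11
s[5] = 2(-11) - (-16) + 10 = 4
s[6] = 2(4) - (-11) + 12 = 31
s[7] = 2(31) - 4 + 14 = 72
s[8] = 2(72) - 31 + 16 = 129

129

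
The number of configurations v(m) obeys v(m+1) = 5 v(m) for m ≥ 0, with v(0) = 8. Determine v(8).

3125000

v(1) = 5·8 = 40
v(2) = 5·40 = 200
v(3) = 5·200 = 1000
v(4) = 5·1000 = 5000
v(5) = 5·5000 = 25000
v(6) = 5·25000 = 125000
v(7) = 5·125000 = 625000
v(8) = 5·625000 = 3125000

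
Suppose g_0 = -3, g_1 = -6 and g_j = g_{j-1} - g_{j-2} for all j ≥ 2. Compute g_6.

-3

g_2 = (-6) - (-3) = -3
g_3 = (-3) - (-6) = 3
g_4 = 3 - (-3) = 6
g_5 = 6 - 3 = 3
g_6 = 3 - 6 = -3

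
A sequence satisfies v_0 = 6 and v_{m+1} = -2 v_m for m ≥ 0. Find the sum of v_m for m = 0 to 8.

1026

v_1 = -2(6) = -12
v_2 = -2(-12) = 24
v_3 = -2(24) = -48
v_4 = -2(-48) = 96
v_5 = -2(96) = -192
v_6 = -2(-192) = 384
v_7 = -2(384) = -768
v_8 = -2(-768) = 1536
Sum = 6 + (-12) + 24 + (-48) + 96 + (-192) + 384 + (-768) + 1536 = 1026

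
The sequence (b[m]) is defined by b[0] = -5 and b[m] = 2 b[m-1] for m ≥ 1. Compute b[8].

b[1] = 2(-5) = -10
b[2] = 2(-10) = -20
b[3] = 2(-20) = -40
b[4] = 2(-40) = -80
b[5] = 2(-80) = -160
b[6] = 2(-160) = -320
b[7] = 2(-320) = -640
b[8] = 2(-640) = -1280

-1280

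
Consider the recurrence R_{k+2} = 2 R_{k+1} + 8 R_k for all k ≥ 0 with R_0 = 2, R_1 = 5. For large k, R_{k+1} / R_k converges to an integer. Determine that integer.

The characteristic equation is r^2 - 2r - 8 = 0, which factors as (r - 4)(r + 2) = 0.
So the roots are 4 and -2. Since |4| > |-2| and the coefficient of 4^k is non-zero, the ratio tends to 4.

4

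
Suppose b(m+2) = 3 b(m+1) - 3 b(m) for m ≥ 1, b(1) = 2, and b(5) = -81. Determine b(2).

Let b(2) = y.
b(3) = -6 + 3y
b(4) = -18 + 6y
b(5) = -36 + 9y
So -36 + 9y = -81, giving y = -5.

-5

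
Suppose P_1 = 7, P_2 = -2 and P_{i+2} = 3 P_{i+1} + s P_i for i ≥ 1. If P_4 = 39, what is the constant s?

P_3 = -6 + 7s
P_4 = -18 + 19s
So -18 + 19s = 39, giving s = 3.

3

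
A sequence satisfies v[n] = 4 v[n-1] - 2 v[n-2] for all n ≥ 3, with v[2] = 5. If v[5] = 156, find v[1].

Let v[1] = z.
v[3] = 20 - 2z
v[4] = 70 - 8z
v[5] = 240 - 28z
So 240 - 28z = 156, giving z = 3.

3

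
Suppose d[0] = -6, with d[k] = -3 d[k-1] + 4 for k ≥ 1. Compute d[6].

d[1] = -3(-6) + 4 = 22
d[2] = -3(22) + 4 = -62
d[3] = -3(-62) + 4 = 190
d[4] = -3(190) + 4 = -566
d[5] = -3(-566) + 4 = 1702
d[6] = -3(1702) + 4 = -5102

-5102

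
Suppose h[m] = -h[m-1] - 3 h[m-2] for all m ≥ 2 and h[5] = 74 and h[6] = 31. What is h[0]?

-5

Rearranging, h[m-2] = (h[m] + h[m-1]) / -3.
h[4] = (31 + 74) / -3 = 105/-3 = -35
h[3] = (74 + (-35)) / -3 = 39/-3 = -13
h[2] = (-35 + (-13)) / -3 = -48/-3 = 16
h[1] = (-13 + 16) / -3 = 3/-3 = -1
h[0] = (16 + (-1)) / -3 = 15/-3 = -5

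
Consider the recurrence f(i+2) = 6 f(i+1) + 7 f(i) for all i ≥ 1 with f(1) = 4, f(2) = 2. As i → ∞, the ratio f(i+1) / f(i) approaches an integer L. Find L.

The characteristic equation is r^2 - 6r - 7 = 0, which factors as (r - 7)(r + 1) = 0.
So the roots are 7 and -1. Since |7| > |-1| and the coefficient of 7^i is non-zero, the ratio tends to 7.

7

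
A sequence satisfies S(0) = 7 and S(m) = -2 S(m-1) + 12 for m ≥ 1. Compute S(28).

The fixed point is 12/(1 + 2) = 4, so S(m) - 4 = -2(S(m-1) - 4).
Hence S(m) = 3·(-2)^m + 4.
S(28) = 3·(-2)^{28} + 4 = 3·268435456 + 4 = 805306372.

805306372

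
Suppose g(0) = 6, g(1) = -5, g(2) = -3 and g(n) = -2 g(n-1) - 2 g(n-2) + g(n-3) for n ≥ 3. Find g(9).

g(3) = -2(-3) - 2(-5) + 6 = 22
g(4) = -2(22) - 2(-3) + (-5) = -43
g(5) = -2(-43) - 2(22) + (-3) = 39
g(6) = -2(39) - 2(-43) + 22 = 30
g(7) = -2(30) - 2(39) + (-43) = -181
g(8) = -2(-181) - 2(30) + 39 = 341
g(9) = -2(341) - 2(-181) + 30 = -290

-290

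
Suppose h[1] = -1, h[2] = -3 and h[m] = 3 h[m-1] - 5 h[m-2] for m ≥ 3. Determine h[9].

-796

h[3] = 3(-3) - 5(-1) = -4
h[4] = 3(-4) - 5(-3) = 3
h[5] = 3(3) - 5(-4) = 29
h[6] = 3(29) - 5(3) = 72
h[7] = 3(72) - 5(29) = 71
h[8] = 3(71) - 5(72) = -147
h[9] = 3(-147) - 5(71) = -796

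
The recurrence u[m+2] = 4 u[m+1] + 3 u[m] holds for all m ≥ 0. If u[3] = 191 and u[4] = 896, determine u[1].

5

Rearranging, u[m-2] = (u[m] - 4 u[m-1]) / 3.
u[2] = (896 - 4·191) / 3 = 132/3 = 44
u[1] = (191 - 4·44) / 3 = 15/3 = 5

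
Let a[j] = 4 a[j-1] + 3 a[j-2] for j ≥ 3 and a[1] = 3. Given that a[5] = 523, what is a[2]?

4

Let a[2] = w.
a[3] = 9 + 4w
a[4] = 36 + 19w
a[5] = 171 + 88w
So 171 + 88w = 523, giving w = 4.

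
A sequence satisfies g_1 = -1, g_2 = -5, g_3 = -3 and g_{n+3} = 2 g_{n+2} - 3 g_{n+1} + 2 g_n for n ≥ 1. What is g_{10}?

79

g_4 = 2(-3) - 3(-5) + 2(-1) = 7
g_5 = 2(7) - 3(-3) + 2(-5) = 13
g_6 = 2(13) - 3(7) + 2(-3) = -1
g_7 = 2(-1) - 3(13) + 2(7) = -27
g_8 = 2(-27) - 3(-1) + 2(13) = -25
g_9 = 2(-25) - 3(-27) + 2(-1) = 29
g_{10} = 2(29) - 3(-25) + 2(-27) = 79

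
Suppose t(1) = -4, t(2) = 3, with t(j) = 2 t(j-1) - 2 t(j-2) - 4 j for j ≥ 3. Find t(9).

t(3) = 2*3 - 2*(-4) - 12 = 2
t(4) = 2*2 - 2*3 - 16 = -18
t(5) = 2*(-18) - 2*2 - 20 = -60
t(6) = 2*(-60) - 2*(-18) - 24 = -108
t(7) = 2*(-108) - 2*(-60) - 28 = -124
t(8) = 2*(-124) - 2*(-108) - 32 = -64
t(9) = 2*(-64) - 2*(-124) - 36 = 84

84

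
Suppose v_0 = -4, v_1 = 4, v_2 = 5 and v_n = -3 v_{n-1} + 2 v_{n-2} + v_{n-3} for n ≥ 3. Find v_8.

v_3 = -3*5 + 2*4 + (-4) = -11
v_4 = -3*(-11) + 2*5 + 4 = 47
v_5 = -3*47 + 2*(-11) + 5 = -158
v_6 = -3*(-158) + 2*47 + (-11) = 557
v_7 = -3*557 + 2*(-158) + 47 = -1940
v_8 = -3*(-1940) + 2*557 + (-158) = 6776

6776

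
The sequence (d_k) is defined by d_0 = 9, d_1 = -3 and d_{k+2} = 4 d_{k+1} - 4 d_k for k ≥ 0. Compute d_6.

-3456

d_2 = 4(-3) - 4(9) = -48
d_3 = 4(-48) - 4(-3) = -180
d_4 = 4(-180) - 4(-48) = -528
d_5 = 4(-528) - 4(-180) = -1392
d_6 = 4(-1392) - 4(-528) = -3456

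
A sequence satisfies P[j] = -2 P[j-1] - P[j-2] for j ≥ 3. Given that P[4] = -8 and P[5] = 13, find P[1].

Rearranging, P[j-2] = -(P[j] + 2 P[j-1]).
P[3] = -(13 + 2(-8)) = 3
P[2] = -(-8 + 2(3)) = 2
P[1] = -(3 + 2(2)) = -7

-7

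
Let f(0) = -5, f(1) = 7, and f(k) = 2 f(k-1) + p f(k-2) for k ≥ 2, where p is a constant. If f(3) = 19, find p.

f(2) = 14 - 5p
f(3) = 28 - 3p
So 28 - 3p = 19, giving p = 3.

3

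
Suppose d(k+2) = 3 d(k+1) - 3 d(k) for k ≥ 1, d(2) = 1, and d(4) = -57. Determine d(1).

7

Let d(1) = v.
d(3) = 3 - 3v
d(4) = 6 - 9v
So 6 - 9v = -57, giving v = 7.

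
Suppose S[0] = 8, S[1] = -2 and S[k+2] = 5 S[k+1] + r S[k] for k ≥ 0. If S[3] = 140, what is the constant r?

S[2] = -10 + 8r
S[3] = -50 + 38r
So -50 + 38r = 140, giving r = 5.

5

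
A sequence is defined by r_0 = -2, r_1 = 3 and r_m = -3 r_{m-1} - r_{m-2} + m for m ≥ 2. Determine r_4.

-36

r_2 = -3·3 - (-2) + 2 = -5
r_3 = -3·(-5) - 3 + 3 = 15
r_4 = -3·15 - (-5) + 4 = -36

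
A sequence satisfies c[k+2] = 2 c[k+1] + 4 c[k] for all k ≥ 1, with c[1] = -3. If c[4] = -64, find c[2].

Let c[2] = w.
c[3] = -12 + 2w
c[4] = -24 + 8w
So -24 + 8w = -64, giving w = -5.

-5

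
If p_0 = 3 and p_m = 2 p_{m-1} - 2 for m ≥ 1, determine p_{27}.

134217730

The fixed point is -2/(1 - 2) = 2, so p_m - 2 = 2(p_{m-1} - 2).
Hence p_m = 1·2^m + 2.
p_{27} = 1·2^{27} + 2 = 1·134217728 + 2 = 134217730.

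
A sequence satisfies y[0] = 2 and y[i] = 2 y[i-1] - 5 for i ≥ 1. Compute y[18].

The fixed point is -5/(1 - 2) = 5, so y[i] - 5 = 2(y[i-1] - 5).
Hence y[i] = -3·2^i + 5.
y[18] = -3·2^{18} + 5 = -3·262144 + 5 = -786427.

-786427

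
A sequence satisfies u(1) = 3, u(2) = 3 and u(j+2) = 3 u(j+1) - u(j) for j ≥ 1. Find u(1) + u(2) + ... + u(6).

u(3) = 3·3 - 3 = 6
u(4) = 3·6 - 3 = 15
u(5) = 3·15 - 6 = 39
u(6) = 3·39 - 15 = 102
Sum = 3 + 3 + 6 + 15 + 39 + 102 = 168

168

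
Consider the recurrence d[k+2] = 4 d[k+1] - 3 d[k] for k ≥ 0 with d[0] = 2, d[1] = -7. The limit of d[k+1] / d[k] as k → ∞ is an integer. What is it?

3

The characteristic equation is r^2 - 4r + 3 = 0, which factors as (r - 3)(r - 1) = 0.
So the roots are 3 and 1. Since |3| > |1| and the coefficient of 3^k is non-zero, the ratio tends to 3.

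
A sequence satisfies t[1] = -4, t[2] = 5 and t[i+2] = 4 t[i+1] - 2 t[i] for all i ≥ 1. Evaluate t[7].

t[3] = 4(5) - 2(-4) = 28
t[4] = 4(28) - 2(5) = 102
t[5] = 4(102) - 2(28) = 352
t[6] = 4(352) - 2(102) = 1204
t[7] = 4(1204) - 2(352) = 4112

4112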